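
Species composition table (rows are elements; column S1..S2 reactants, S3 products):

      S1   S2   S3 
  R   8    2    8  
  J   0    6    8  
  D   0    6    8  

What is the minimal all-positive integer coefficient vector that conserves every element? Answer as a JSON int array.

R: 2·8+4·2 = 24 | 3·8 = 24
J: 2·0+4·6 = 24 | 3·8 = 24
D: 2·0+4·6 = 24 | 3·8 = 24
gcd(2,4,3) = 1

Coefficients: [2, 4, 3]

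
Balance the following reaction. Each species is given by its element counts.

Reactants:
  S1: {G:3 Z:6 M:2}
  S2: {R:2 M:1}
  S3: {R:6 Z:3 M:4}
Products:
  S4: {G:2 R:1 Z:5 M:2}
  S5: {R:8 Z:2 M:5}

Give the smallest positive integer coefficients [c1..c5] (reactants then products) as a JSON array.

G: 4·3+3·0+4·0 = 12 | 6·2+3·0 = 12
R: 4·0+3·2+4·6 = 30 | 6·1+3·8 = 30
Z: 4·6+3·0+4·3 = 36 | 6·5+3·2 = 36
M: 4·2+3·1+4·4 = 27 | 6·2+3·5 = 27
gcd(4,3,4,6,3) = 1

Coefficients: [4, 3, 4, 6, 3]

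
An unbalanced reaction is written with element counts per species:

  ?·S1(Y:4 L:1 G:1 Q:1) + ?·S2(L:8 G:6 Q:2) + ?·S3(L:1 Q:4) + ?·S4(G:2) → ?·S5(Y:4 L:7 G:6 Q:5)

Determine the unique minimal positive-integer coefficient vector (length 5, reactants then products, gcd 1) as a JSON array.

Y: 6·4+4·0+4·0+3·0 = 24 | 6·4 = 24
L: 6·1+4·8+4·1+3·0 = 42 | 6·7 = 42
G: 6·1+4·6+4·0+3·2 = 36 | 6·6 = 36
Q: 6·1+4·2+4·4+3·0 = 30 | 6·5 = 30
gcd(6,4,4,3,6) = 1

Coefficients: [6, 4, 4, 3, 6]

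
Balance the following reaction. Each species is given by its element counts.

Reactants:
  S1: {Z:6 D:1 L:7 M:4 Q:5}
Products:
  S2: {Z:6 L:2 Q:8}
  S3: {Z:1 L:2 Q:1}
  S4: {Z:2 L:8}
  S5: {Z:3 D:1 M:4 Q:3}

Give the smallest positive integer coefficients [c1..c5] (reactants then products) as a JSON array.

Coefficients: [6, 1, 4, 4, 6]

Z: 6·6 = 36 | 1·6+4·1+4·2+6·3 = 36
D: 6·1 = 6 | 1·0+4·0+4·0+6·1 = 6
L: 6·7 = 42 | 1·2+4·2+4·8+6·0 = 42
M: 6·4 = 24 | 1·0+4·0+4·0+6·4 = 24
Q: 6·5 = 30 | 1·8+4·1+4·0+6·3 = 30
gcd(6,1,4,4,6) = 1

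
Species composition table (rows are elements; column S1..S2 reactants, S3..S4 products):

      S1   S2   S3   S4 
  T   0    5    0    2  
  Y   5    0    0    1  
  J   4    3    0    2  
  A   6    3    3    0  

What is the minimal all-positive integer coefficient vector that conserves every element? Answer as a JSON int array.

Coefficients: [1, 2, 4, 5]

T: 1·0+2·5 = 10 | 4·0+5·2 = 10
Y: 1·5+2·0 = 5 | 4·0+5·1 = 5
J: 1·4+2·3 = 10 | 4·0+5·2 = 10
A: 1·6+2·3 = 12 | 4·3+5·0 = 12
gcd(1,2,4,5) = 1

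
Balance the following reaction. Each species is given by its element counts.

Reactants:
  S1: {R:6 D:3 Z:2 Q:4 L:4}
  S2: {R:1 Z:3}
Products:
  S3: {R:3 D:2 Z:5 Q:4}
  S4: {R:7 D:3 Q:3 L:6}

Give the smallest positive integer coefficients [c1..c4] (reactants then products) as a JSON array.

Coefficients: [6, 1, 3, 4]

R: 6·6+1·1 = 37 | 3·3+4·7 = 37
D: 6·3+1·0 = 18 | 3·2+4·3 = 18
Z: 6·2+1·3 = 15 | 3·5+4·0 = 15
Q: 6·4+1·0 = 24 | 3·4+4·3 = 24
L: 6·4+1·0 = 24 | 3·0+4·6 = 24
gcd(6,1,3,4) = 1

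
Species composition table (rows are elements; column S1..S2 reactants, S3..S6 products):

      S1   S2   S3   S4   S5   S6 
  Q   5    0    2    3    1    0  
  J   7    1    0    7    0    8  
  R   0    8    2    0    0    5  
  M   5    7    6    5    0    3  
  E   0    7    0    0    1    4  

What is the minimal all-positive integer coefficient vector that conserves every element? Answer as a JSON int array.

Coefficients: [3, 2, 3, 1, 6, 2]

Q: 3·5+2·0 = 15 | 3·2+1·3+6·1+2·0 = 15
J: 3·7+2·1 = 23 | 3·0+1·7+6·0+2·8 = 23
R: 3·0+2·8 = 16 | 3·2+1·0+6·0+2·5 = 16
M: 3·5+2·7 = 29 | 3·6+1·5+6·0+2·3 = 29
E: 3·0+2·7 = 14 | 3·0+1·0+6·1+2·4 = 14
gcd(3,2,3,1,6,2) = 1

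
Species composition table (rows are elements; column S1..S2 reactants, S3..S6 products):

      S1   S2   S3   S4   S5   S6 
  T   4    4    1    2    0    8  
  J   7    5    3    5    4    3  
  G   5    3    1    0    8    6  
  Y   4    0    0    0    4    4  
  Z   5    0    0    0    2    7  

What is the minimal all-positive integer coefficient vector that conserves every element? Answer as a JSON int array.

T: 5·4+5·4 = 40 | 6·1+5·2+2·0+3·8 = 40
J: 5·7+5·5 = 60 | 6·3+5·5+2·4+3·3 = 60
G: 5·5+5·3 = 40 | 6·1+5·0+2·8+3·6 = 40
Y: 5·4+5·0 = 20 | 6·0+5·0+2·4+3·4 = 20
Z: 5·5+5·0 = 25 | 6·0+5·0+2·2+3·7 = 25
gcd(5,5,6,5,2,3) = 1

Coefficients: [5, 5, 6, 5, 2, 3]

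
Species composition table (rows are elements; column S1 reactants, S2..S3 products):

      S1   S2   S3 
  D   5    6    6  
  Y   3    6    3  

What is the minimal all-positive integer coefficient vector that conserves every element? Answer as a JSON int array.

Coefficients: [6, 1, 4]

D: 6·5 = 30 | 1·6+4·6 = 30
Y: 6·3 = 18 | 1·6+4·3 = 18
gcd(6,1,4) = 1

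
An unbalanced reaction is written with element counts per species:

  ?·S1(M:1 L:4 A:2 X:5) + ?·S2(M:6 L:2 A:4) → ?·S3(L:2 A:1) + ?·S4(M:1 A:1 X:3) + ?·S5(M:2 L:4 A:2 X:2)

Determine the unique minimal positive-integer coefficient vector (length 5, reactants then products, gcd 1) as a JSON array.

Coefficients: [3, 1, 1, 3, 3]

M: 3·1+1·6 = 9 | 1·0+3·1+3·2 = 9
L: 3·4+1·2 = 14 | 1·2+3·0+3·4 = 14
A: 3·2+1·4 = 10 | 1·1+3·1+3·2 = 10
X: 3·5+1·0 = 15 | 1·0+3·3+3·2 = 15
gcd(3,1,1,3,3) = 1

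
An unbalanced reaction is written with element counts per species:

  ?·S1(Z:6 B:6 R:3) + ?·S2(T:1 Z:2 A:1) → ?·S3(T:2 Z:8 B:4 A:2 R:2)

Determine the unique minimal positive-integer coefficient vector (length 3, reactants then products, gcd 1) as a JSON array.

T: 2·0+6·1 = 6 | 3·2 = 6
Z: 2·6+6·2 = 24 | 3·8 = 24
B: 2·6+6·0 = 12 | 3·4 = 12
A: 2·0+6·1 = 6 | 3·2 = 6
R: 2·3+6·0 = 6 | 3·2 = 6
gcd(2,6,3) = 1

Coefficients: [2, 6, 3]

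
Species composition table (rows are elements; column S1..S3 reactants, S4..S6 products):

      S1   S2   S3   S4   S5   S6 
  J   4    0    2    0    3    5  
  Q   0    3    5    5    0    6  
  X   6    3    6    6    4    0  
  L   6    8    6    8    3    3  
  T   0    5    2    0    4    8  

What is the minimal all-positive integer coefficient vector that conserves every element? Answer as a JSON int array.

Coefficients: [1, 2, 5, 5, 3, 1]

J: 1·4+2·0+5·2 = 14 | 5·0+3·3+1·5 = 14
Q: 1·0+2·3+5·5 = 31 | 5·5+3·0+1·6 = 31
X: 1·6+2·3+5·6 = 42 | 5·6+3·4+1·0 = 42
L: 1·6+2·8+5·6 = 52 | 5·8+3·3+1·3 = 52
T: 1·0+2·5+5·2 = 20 | 5·0+3·4+1·8 = 20
gcd(1,2,5,5,3,1) = 1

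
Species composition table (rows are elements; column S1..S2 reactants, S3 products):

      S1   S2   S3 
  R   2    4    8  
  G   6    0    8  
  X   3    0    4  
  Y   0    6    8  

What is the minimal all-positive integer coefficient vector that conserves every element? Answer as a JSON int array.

R: 4·2+4·4 = 24 | 3·8 = 24
G: 4·6+4·0 = 24 | 3·8 = 24
X: 4·3+4·0 = 12 | 3·4 = 12
Y: 4·0+4·6 = 24 | 3·8 = 24
gcd(4,4,3) = 1

Coefficients: [4, 4, 3]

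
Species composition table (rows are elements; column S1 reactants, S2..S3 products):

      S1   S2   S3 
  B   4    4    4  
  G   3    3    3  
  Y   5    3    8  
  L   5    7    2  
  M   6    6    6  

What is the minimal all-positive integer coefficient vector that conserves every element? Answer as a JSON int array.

Coefficients: [5, 3, 2]

B: 5·4 = 20 | 3·4+2·4 = 20
G: 5·3 = 15 | 3·3+2·3 = 15
Y: 5·5 = 25 | 3·3+2·8 = 25
L: 5·5 = 25 | 3·7+2·2 = 25
M: 5·6 = 30 | 3·6+2·6 = 30
gcd(5,3,2) = 1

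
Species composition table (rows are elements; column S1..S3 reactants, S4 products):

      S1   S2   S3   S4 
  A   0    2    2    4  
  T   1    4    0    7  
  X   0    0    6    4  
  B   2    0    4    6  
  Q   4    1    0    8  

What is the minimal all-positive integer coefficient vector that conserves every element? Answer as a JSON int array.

Coefficients: [5, 4, 2, 3]

A: 5·0+4·2+2·2 = 12 | 3·4 = 12
T: 5·1+4·4+2·0 = 21 | 3·7 = 21
X: 5·0+4·0+2·6 = 12 | 3·4 = 12
B: 5·2+4·0+2·4 = 18 | 3·6 = 18
Q: 5·4+4·1+2·0 = 24 | 3·8 = 24
gcd(5,4,2,3) = 1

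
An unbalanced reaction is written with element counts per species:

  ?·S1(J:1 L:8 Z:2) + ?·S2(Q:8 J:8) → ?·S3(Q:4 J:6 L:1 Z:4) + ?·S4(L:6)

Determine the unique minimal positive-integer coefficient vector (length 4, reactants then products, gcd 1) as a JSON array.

Coefficients: [4, 1, 2, 5]

Q: 4·0+1·8 = 8 | 2·4+5·0 = 8
J: 4·1+1·8 = 12 | 2·6+5·0 = 12
L: 4·8+1·0 = 32 | 2·1+5·6 = 32
Z: 4·2+1·0 = 8 | 2·4+5·0 = 8
gcd(4,1,2,5) = 1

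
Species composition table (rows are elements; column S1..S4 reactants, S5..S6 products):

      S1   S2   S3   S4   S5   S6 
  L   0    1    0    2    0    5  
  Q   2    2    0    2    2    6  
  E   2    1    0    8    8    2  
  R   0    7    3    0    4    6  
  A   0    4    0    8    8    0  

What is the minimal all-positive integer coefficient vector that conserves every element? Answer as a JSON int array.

Coefficients: [5, 2, 6, 4, 5, 2]

L: 5·0+2·1+6·0+4·2 = 10 | 5·0+2·5 = 10
Q: 5·2+2·2+6·0+4·2 = 22 | 5·2+2·6 = 22
E: 5·2+2·1+6·0+4·8 = 44 | 5·8+2·2 = 44
R: 5·0+2·7+6·3+4·0 = 32 | 5·4+2·6 = 32
A: 5·0+2·4+6·0+4·8 = 40 | 5·8+2·0 = 40
gcd(5,2,6,4,5,2) = 1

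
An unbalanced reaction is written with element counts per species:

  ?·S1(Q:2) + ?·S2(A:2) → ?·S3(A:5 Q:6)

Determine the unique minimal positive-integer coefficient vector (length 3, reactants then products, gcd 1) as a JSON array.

Coefficients: [6, 5, 2]

A: 6·0+5·2 = 10 | 2·5 = 10
Q: 6·2+5·0 = 12 | 2·6 = 12
gcd(6,5,2) = 1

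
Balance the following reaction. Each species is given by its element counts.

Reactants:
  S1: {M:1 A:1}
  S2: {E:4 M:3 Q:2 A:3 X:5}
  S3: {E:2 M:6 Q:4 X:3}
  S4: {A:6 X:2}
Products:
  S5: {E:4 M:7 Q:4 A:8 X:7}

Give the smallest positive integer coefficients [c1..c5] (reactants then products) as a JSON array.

Coefficients: [6, 4, 4, 5, 6]

E: 6·0+4·4+4·2+5·0 = 24 | 6·4 = 24
M: 6·1+4·3+4·6+5·0 = 42 | 6·7 = 42
Q: 6·0+4·2+4·4+5·0 = 24 | 6·4 = 24
A: 6·1+4·3+4·0+5·6 = 48 | 6·8 = 48
X: 6·0+4·5+4·3+5·2 = 42 | 6·7 = 42
gcd(6,4,4,5,6) = 1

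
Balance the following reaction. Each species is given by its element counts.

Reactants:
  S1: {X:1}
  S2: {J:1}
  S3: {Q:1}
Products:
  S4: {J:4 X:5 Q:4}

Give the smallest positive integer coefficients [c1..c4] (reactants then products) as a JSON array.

Coefficients: [5, 4, 4, 1]

J: 5·0+4·1+4·0 = 4 | 1·4 = 4
X: 5·1+4·0+4·0 = 5 | 1·5 = 5
Q: 5·0+4·0+4·1 = 4 | 1·4 = 4
gcd(5,4,4,1) = 1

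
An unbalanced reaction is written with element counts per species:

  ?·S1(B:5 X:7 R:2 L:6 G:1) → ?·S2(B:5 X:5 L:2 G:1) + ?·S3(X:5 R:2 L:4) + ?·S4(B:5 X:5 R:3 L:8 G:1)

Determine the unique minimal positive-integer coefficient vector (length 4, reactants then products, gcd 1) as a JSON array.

Coefficients: [5, 3, 2, 2]

B: 5·5 = 25 | 3·5+2·0+2·5 = 25
X: 5·7 = 35 | 3·5+2·5+2·5 = 35
R: 5·2 = 10 | 3·0+2·2+2·3 = 10
L: 5·6 = 30 | 3·2+2·4+2·8 = 30
G: 5·1 = 5 | 3·1+2·0+2·1 = 5
gcd(5,3,2,2) = 1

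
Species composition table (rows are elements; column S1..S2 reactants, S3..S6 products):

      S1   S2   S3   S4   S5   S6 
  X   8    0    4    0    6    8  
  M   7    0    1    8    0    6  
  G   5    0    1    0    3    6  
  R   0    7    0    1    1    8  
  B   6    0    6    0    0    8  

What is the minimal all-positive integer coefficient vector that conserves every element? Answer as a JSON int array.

Coefficients: [5, 4, 1, 2, 2, 3]

X: 5·8+4·0 = 40 | 1·4+2·0+2·6+3·8 = 40
M: 5·7+4·0 = 35 | 1·1+2·8+2·0+3·6 = 35
G: 5·5+4·0 = 25 | 1·1+2·0+2·3+3·6 = 25
R: 5·0+4·7 = 28 | 1·0+2·1+2·1+3·8 = 28
B: 5·6+4·0 = 30 | 1·6+2·0+2·0+3·8 = 30
gcd(5,4,1,2,2,3) = 1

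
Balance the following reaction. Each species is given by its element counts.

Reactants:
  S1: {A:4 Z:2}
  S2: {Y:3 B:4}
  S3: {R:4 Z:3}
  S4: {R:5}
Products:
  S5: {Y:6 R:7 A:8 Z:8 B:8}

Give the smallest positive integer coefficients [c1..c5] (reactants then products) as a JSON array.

Coefficients: [6, 6, 4, 1, 3]

Y: 6·0+6·3+4·0+1·0 = 18 | 3·6 = 18
R: 6·0+6·0+4·4+1·5 = 21 | 3·7 = 21
A: 6·4+6·0+4·0+1·0 = 24 | 3·8 = 24
Z: 6·2+6·0+4·3+1·0 = 24 | 3·8 = 24
B: 6·0+6·4+4·0+1·0 = 24 | 3·8 = 24
gcd(6,6,4,1,3) = 1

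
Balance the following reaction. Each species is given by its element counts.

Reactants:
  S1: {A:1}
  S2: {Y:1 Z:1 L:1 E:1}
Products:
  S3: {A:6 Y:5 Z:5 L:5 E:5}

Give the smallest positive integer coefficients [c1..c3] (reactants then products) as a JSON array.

Coefficients: [6, 5, 1]

A: 6·1+5·0 = 6 | 1·6 = 6
Y: 6·0+5·1 = 5 | 1·5 = 5
Z: 6·0+5·1 = 5 | 1·5 = 5
L: 6·0+5·1 = 5 | 1·5 = 5
E: 6·0+5·1 = 5 | 1·5 = 5
gcd(6,5,1) = 1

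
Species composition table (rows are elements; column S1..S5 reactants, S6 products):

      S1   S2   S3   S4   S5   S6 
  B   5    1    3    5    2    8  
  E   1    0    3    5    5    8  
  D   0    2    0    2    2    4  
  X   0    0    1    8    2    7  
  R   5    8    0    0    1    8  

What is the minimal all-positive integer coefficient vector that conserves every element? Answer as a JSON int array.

Coefficients: [1, 5, 4, 4, 3, 6]

B: 1·5+5·1+4·3+4·5+3·2 = 48 | 6·8 = 48
E: 1·1+5·0+4·3+4·5+3·5 = 48 | 6·8 = 48
D: 1·0+5·2+4·0+4·2+3·2 = 24 | 6·4 = 24
X: 1·0+5·0+4·1+4·8+3·2 = 42 | 6·7 = 42
R: 1·5+5·8+4·0+4·0+3·1 = 48 | 6·8 = 48
gcd(1,5,4,4,3,6) = 1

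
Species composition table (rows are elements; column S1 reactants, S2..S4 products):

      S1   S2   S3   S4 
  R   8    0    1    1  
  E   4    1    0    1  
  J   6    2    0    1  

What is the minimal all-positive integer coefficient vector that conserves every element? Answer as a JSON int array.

R: 1·8 = 8 | 2·0+6·1+2·1 = 8
E: 1·4 = 4 | 2·1+6·0+2·1 = 4
J: 1·6 = 6 | 2·2+6·0+2·1 = 6
gcd(1,2,6,2) = 1

Coefficients: [1, 2, 6, 2]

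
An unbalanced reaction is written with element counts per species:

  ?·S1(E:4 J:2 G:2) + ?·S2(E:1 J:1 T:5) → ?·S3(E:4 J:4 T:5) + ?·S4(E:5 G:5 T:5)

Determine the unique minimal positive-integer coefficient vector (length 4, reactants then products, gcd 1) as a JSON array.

E: 5·4+6·1 = 26 | 4·4+2·5 = 26
J: 5·2+6·1 = 16 | 4·4+2·0 = 16
G: 5·2+6·0 = 10 | 4·0+2·5 = 10
T: 5·0+6·5 = 30 | 4·5+2·5 = 30
gcd(5,6,4,2) = 1

Coefficients: [5, 6, 4, 2]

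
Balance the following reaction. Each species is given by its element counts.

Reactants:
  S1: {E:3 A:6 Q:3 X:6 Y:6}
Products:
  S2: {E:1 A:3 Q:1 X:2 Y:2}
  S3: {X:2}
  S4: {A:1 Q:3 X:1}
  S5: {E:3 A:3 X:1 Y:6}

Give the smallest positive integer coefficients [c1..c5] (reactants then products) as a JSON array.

Coefficients: [5, 6, 6, 3, 3]

E: 5·3 = 15 | 6·1+6·0+3·0+3·3 = 15
A: 5·6 = 30 | 6·3+6·0+3·1+3·3 = 30
Q: 5·3 = 15 | 6·1+6·0+3·3+3·0 = 15
X: 5·6 = 30 | 6·2+6·2+3·1+3·1 = 30
Y: 5·6 = 30 | 6·2+6·0+3·0+3·6 = 30
gcd(5,6,6,3,3) = 1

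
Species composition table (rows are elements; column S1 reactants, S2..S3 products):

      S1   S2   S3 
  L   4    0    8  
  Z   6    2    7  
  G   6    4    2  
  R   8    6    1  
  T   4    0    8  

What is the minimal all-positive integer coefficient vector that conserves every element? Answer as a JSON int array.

Coefficients: [4, 5, 2]

L: 4·4 = 16 | 5·0+2·8 = 16
Z: 4·6 = 24 | 5·2+2·7 = 24
G: 4·6 = 24 | 5·4+2·2 = 24
R: 4·8 = 32 | 5·6+2·1 = 32
T: 4·4 = 16 | 5·0+2·8 = 16
gcd(4,5,2) = 1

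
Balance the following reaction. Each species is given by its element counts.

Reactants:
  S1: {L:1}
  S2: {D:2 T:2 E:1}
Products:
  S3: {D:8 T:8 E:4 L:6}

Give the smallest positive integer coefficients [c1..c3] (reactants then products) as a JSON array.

D: 6·0+4·2 = 8 | 1·8 = 8
T: 6·0+4·2 = 8 | 1·8 = 8
E: 6·0+4·1 = 4 | 1·4 = 4
L: 6·1+4·0 = 6 | 1·6 = 6
gcd(6,4,1) = 1

Coefficients: [6, 4, 1]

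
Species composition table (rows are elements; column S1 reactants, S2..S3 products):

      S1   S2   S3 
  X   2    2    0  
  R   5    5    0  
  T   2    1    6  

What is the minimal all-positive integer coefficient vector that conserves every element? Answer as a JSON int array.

X: 6·2 = 12 | 6·2+1·0 = 12
R: 6·5 = 30 | 6·5+1·0 = 30
T: 6·2 = 12 | 6·1+1·6 = 12
gcd(6,6,1) = 1

Coefficients: [6, 6, 1]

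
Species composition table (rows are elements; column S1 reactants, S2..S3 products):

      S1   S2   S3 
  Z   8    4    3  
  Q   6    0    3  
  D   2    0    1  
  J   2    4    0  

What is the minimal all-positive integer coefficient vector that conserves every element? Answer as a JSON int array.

Z: 2·8 = 16 | 1·4+4·3 = 16
Q: 2·6 = 12 | 1·0+4·3 = 12
D: 2·2 = 4 | 1·0+4·1 = 4
J: 2·2 = 4 | 1·4+4·0 = 4
gcd(2,1,4) = 1

Coefficients: [2, 1, 4]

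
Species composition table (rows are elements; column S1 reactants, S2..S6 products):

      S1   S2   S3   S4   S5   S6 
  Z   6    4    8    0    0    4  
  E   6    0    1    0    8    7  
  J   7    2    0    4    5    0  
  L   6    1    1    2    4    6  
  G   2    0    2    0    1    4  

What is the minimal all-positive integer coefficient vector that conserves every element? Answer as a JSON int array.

Z: 4·6 = 24 | 3·4+1·8+3·0+2·0+1·4 = 24
E: 4·6 = 24 | 3·0+1·1+3·0+2·8+1·7 = 24
J: 4·7 = 28 | 3·2+1·0+3·4+2·5+1·0 = 28
L: 4·6 = 24 | 3·1+1·1+3·2+2·4+1·6 = 24
G: 4·2 = 8 | 3·0+1·2+3·0+2·1+1·4 = 8
gcd(4,3,1,3,2,1) = 1

Coefficients: [4, 3, 1, 3, 2, 1]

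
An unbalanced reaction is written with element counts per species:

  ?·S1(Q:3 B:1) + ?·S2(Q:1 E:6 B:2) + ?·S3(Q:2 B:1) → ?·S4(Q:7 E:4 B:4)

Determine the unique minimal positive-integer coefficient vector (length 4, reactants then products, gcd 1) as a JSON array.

Q: 3·3+2·1+5·2 = 21 | 3·7 = 21
E: 3·0+2·6+5·0 = 12 | 3·4 = 12
B: 3·1+2·2+5·1 = 12 | 3·4 = 12
gcd(3,2,5,3) = 1

Coefficients: [3, 2, 5, 3]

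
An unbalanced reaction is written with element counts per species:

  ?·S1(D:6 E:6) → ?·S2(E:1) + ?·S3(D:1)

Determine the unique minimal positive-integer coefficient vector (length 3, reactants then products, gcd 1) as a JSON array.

D: 1·6 = 6 | 6·0+6·1 = 6
E: 1·6 = 6 | 6·1+6·0 = 6
gcd(1,6,6) = 1

Coefficients: [1, 6, 6]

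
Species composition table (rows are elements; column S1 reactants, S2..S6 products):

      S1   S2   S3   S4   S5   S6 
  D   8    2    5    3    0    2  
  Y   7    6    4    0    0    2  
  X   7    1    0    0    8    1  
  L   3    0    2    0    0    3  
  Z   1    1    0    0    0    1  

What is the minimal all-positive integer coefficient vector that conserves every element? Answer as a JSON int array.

D: 4·8 = 32 | 2·2+3·5+3·3+3·0+2·2 = 32
Y: 4·7 = 28 | 2·6+3·4+3·0+3·0+2·2 = 28
X: 4·7 = 28 | 2·1+3·0+3·0+3·8+2·1 = 28
L: 4·3 = 12 | 2·0+3·2+3·0+3·0+2·3 = 12
Z: 4·1 = 4 | 2·1+3·0+3·0+3·0+2·1 = 4
gcd(4,2,3,3,3,2) = 1

Coefficients: [4, 2, 3, 3, 3, 2]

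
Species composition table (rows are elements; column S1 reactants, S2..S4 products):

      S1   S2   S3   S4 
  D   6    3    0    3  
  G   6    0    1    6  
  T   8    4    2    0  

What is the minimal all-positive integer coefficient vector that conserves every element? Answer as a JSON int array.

D: 4·6 = 24 | 5·3+6·0+3·3 = 24
G: 4·6 = 24 | 5·0+6·1+3·6 = 24
T: 4·8 = 32 | 5·4+6·2+3·0 = 32
gcd(4,5,6,3) = 1

Coefficients: [4, 5, 6, 3]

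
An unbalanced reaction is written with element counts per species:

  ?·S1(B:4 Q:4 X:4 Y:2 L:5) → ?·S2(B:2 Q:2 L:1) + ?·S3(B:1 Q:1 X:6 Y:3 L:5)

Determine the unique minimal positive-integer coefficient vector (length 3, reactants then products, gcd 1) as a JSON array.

Coefficients: [3, 5, 2]

B: 3·4 = 12 | 5·2+2·1 = 12
Q: 3·4 = 12 | 5·2+2·1 = 12
X: 3·4 = 12 | 5·0+2·6 = 12
Y: 3·2 = 6 | 5·0+2·3 = 6
L: 3·5 = 15 | 5·1+2·5 = 15
gcd(3,5,2) = 1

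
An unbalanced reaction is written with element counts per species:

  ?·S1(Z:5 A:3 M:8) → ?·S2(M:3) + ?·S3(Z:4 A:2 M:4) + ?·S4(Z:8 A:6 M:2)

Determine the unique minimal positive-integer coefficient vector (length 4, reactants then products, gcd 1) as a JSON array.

Coefficients: [4, 6, 3, 1]

Z: 4·5 = 20 | 6·0+3·4+1·8 = 20
A: 4·3 = 12 | 6·0+3·2+1·6 = 12
M: 4·8 = 32 | 6·3+3·4+1·2 = 32
gcd(4,6,3,1) = 1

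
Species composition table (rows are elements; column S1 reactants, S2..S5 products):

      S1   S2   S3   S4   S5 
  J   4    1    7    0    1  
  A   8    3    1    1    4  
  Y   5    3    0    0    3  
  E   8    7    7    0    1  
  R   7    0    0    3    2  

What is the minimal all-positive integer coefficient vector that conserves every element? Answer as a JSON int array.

Coefficients: [3, 2, 1, 5, 3]

J: 3·4 = 12 | 2·1+1·7+5·0+3·1 = 12
A: 3·8 = 24 | 2·3+1·1+5·1+3·4 = 24
Y: 3·5 = 15 | 2·3+1·0+5·0+3·3 = 15
E: 3·8 = 24 | 2·7+1·7+5·0+3·1 = 24
R: 3·7 = 21 | 2·0+1·0+5·3+3·2 = 21
gcd(3,2,1,5,3) = 1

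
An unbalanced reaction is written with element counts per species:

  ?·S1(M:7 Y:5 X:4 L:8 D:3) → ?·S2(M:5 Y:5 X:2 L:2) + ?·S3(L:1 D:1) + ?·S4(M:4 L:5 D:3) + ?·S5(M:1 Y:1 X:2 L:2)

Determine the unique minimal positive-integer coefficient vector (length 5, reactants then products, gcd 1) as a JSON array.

M: 4·7 = 28 | 3·5+6·0+2·4+5·1 = 28
Y: 4·5 = 20 | 3·5+6·0+2·0+5·1 = 20
X: 4·4 = 16 | 3·2+6·0+2·0+5·2 = 16
L: 4·8 = 32 | 3·2+6·1+2·5+5·2 = 32
D: 4·3 = 12 | 3·0+6·1+2·3+5·0 = 12
gcd(4,3,6,2,5) = 1

Coefficients: [4, 3, 6, 2, 5]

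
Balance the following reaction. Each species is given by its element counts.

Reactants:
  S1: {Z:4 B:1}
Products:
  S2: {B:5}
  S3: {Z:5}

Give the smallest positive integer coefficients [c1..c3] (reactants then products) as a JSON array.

Z: 5·4 = 20 | 1·0+4·5 = 20
B: 5·1 = 5 | 1·5+4·0 = 5
gcd(5,1,4) = 1

Coefficients: [5, 1, 4]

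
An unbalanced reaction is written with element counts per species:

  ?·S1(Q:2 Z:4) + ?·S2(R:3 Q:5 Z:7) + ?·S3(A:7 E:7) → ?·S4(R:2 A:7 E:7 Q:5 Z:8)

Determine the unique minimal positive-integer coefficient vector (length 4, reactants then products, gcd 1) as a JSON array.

R: 5·0+4·3+6·0 = 12 | 6·2 = 12
A: 5·0+4·0+6·7 = 42 | 6·7 = 42
E: 5·0+4·0+6·7 = 42 | 6·7 = 42
Q: 5·2+4·5+6·0 = 30 | 6·5 = 30
Z: 5·4+4·7+6·0 = 48 | 6·8 = 48
gcd(5,4,6,6) = 1

Coefficients: [5, 4, 6, 6]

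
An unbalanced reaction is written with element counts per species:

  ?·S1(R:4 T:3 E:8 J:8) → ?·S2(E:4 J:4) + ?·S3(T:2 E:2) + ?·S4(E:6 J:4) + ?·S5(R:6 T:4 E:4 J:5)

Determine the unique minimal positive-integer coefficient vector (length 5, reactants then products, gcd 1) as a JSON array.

Coefficients: [6, 6, 1, 1, 4]

R: 6·4 = 24 | 6·0+1·0+1·0+4·6 = 24
T: 6·3 = 18 | 6·0+1·2+1·0+4·4 = 18
E: 6·8 = 48 | 6·4+1·2+1·6+4·4 = 48
J: 6·8 = 48 | 6·4+1·0+1·4+4·5 = 48
gcd(6,6,1,1,4) = 1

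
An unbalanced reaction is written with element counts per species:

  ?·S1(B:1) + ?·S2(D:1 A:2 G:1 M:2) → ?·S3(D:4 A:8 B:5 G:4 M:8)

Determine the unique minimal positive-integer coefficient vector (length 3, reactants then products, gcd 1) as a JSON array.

D: 5·0+4·1 = 4 | 1·4 = 4
A: 5·0+4·2 = 8 | 1·8 = 8
B: 5·1+4·0 = 5 | 1·5 = 5
G: 5·0+4·1 = 4 | 1·4 = 4
M: 5·0+4·2 = 8 | 1·8 = 8
gcd(5,4,1) = 1

Coefficients: [5, 4, 1]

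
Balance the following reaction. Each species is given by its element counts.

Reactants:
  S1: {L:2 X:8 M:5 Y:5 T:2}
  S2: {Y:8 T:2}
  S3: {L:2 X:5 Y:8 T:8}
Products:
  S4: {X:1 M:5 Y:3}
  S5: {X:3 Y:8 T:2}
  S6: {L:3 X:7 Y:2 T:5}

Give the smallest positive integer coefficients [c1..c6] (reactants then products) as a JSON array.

L: 6·2+2·0+3·2 = 18 | 6·0+5·0+6·3 = 18
X: 6·8+2·0+3·5 = 63 | 6·1+5·3+6·7 = 63
M: 6·5+2·0+3·0 = 30 | 6·5+5·0+6·0 = 30
Y: 6·5+2·8+3·8 = 70 | 6·3+5·8+6·2 = 70
T: 6·2+2·2+3·8 = 40 | 6·0+5·2+6·5 = 40
gcd(6,2,3,6,5,6) = 1

Coefficients: [6, 2, 3, 6, 5, 6]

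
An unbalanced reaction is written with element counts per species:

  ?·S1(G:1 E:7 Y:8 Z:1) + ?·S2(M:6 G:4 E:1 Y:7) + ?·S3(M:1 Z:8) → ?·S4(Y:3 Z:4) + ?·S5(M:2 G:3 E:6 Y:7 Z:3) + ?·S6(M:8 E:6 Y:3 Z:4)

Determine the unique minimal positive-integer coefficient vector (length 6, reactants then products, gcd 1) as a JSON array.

Coefficients: [4, 2, 4, 5, 4, 1]

M: 4·0+2·6+4·1 = 16 | 5·0+4·2+1·8 = 16
G: 4·1+2·4+4·0 = 12 | 5·0+4·3+1·0 = 12
E: 4·7+2·1+4·0 = 30 | 5·0+4·6+1·6 = 30
Y: 4·8+2·7+4·0 = 46 | 5·3+4·7+1·3 = 46
Z: 4·1+2·0+4·8 = 36 | 5·4+4·3+1·4 = 36
gcd(4,2,4,5,4,1) = 1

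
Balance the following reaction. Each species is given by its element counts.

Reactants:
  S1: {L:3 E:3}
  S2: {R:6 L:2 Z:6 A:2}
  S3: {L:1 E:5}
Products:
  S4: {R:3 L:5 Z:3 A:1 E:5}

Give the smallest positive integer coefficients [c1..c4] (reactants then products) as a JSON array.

Coefficients: [5, 2, 1, 4]

R: 5·0+2·6+1·0 = 12 | 4·3 = 12
L: 5·3+2·2+1·1 = 20 | 4·5 = 20
Z: 5·0+2·6+1·0 = 12 | 4·3 = 12
A: 5·0+2·2+1·0 = 4 | 4·1 = 4
E: 5·3+2·0+1·5 = 20 | 4·5 = 20
gcd(5,2,1,4) = 1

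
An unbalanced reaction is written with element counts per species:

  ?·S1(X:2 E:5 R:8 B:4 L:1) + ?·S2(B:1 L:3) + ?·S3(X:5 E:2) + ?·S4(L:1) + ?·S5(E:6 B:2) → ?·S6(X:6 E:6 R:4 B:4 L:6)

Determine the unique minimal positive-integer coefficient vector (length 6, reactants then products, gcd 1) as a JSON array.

Coefficients: [2, 6, 4, 4, 1, 4]

X: 2·2+6·0+4·5+4·0+1·0 = 24 | 4·6 = 24
E: 2·5+6·0+4·2+4·0+1·6 = 24 | 4·6 = 24
R: 2·8+6·0+4·0+4·0+1·0 = 16 | 4·4 = 16
B: 2·4+6·1+4·0+4·0+1·2 = 16 | 4·4 = 16
L: 2·1+6·3+4·0+4·1+1·0 = 24 | 4·6 = 24
gcd(2,6,4,4,1,4) = 1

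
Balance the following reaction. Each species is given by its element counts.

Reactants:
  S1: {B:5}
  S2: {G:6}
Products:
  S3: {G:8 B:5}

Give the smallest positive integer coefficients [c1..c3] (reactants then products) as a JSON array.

Coefficients: [3, 4, 3]

G: 3·0+4·6 = 24 | 3·8 = 24
B: 3·5+4·0 = 15 | 3·5 = 15
gcd(3,4,3) = 1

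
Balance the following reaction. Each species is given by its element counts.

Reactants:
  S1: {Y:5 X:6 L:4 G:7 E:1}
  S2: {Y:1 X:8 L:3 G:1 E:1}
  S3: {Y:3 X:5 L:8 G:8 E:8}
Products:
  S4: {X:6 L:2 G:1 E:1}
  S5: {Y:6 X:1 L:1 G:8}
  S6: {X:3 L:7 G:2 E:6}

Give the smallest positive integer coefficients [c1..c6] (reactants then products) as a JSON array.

Coefficients: [4, 1, 3, 5, 5, 4]

Y: 4·5+1·1+3·3 = 30 | 5·0+5·6+4·0 = 30
X: 4·6+1·8+3·5 = 47 | 5·6+5·1+4·3 = 47
L: 4·4+1·3+3·8 = 43 | 5·2+5·1+4·7 = 43
G: 4·7+1·1+3·8 = 53 | 5·1+5·8+4·2 = 53
E: 4·1+1·1+3·8 = 29 | 5·1+5·0+4·6 = 29
gcd(4,1,3,5,5,4) = 1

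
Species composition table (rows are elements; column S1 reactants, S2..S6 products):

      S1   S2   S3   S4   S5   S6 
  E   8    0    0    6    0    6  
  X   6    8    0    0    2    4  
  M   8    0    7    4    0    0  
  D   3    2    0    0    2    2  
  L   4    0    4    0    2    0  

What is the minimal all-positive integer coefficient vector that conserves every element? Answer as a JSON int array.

Coefficients: [6, 2, 4, 5, 4, 3]

E: 6·8 = 48 | 2·0+4·0+5·6+4·0+3·6 = 48
X: 6·6 = 36 | 2·8+4·0+5·0+4·2+3·4 = 36
M: 6·8 = 48 | 2·0+4·7+5·4+4·0+3·0 = 48
D: 6·3 = 18 | 2·2+4·0+5·0+4·2+3·2 = 18
L: 6·4 = 24 | 2·0+4·4+5·0+4·2+3·0 = 24
gcd(6,2,4,5,4,3) = 1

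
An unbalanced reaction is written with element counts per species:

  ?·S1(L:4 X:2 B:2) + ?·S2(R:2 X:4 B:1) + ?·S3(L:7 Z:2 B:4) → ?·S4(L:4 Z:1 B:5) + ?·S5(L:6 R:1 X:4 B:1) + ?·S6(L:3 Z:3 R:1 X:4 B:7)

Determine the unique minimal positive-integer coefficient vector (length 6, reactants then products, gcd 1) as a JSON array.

Coefficients: [6, 3, 3, 3, 5, 1]

L: 6·4+3·0+3·7 = 45 | 3·4+5·6+1·3 = 45
Z: 6·0+3·0+3·2 = 6 | 3·1+5·0+1·3 = 6
R: 6·0+3·2+3·0 = 6 | 3·0+5·1+1·1 = 6
X: 6·2+3·4+3·0 = 24 | 3·0+5·4+1·4 = 24
B: 6·2+3·1+3·4 = 27 | 3·5+5·1+1·7 = 27
gcd(6,3,3,3,5,1) = 1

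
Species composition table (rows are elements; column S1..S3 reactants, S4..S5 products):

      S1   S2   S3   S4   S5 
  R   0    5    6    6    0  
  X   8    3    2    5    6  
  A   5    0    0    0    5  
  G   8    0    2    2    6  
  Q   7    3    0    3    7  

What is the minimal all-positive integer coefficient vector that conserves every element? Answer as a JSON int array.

Coefficients: [5, 6, 1, 6, 5]

R: 5·0+6·5+1·6 = 36 | 6·6+5·0 = 36
X: 5·8+6·3+1·2 = 60 | 6·5+5·6 = 60
A: 5·5+6·0+1·0 = 25 | 6·0+5·5 = 25
G: 5·8+6·0+1·2 = 42 | 6·2+5·6 = 42
Q: 5·7+6·3+1·0 = 53 | 6·3+5·7 = 53
gcd(5,6,1,6,5) = 1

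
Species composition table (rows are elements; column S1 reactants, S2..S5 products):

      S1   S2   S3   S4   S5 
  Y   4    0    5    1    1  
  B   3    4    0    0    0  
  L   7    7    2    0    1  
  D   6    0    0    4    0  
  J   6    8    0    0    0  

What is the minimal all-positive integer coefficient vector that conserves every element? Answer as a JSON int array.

Y: 4·4 = 16 | 3·0+1·5+6·1+5·1 = 16
B: 4·3 = 12 | 3·4+1·0+6·0+5·0 = 12
L: 4·7 = 28 | 3·7+1·2+6·0+5·1 = 28
D: 4·6 = 24 | 3·0+1·0+6·4+5·0 = 24
J: 4·6 = 24 | 3·8+1·0+6·0+5·0 = 24
gcd(4,3,1,6,5) = 1

Coefficients: [4, 3, 1, 6, 5]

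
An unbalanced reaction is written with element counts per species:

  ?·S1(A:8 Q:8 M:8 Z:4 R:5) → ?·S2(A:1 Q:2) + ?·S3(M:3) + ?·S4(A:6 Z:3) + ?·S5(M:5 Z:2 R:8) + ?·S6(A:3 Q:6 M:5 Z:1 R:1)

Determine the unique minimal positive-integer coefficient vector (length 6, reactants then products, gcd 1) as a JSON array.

Coefficients: [6, 6, 1, 4, 3, 6]

A: 6·8 = 48 | 6·1+1·0+4·6+3·0+6·3 = 48
Q: 6·8 = 48 | 6·2+1·0+4·0+3·0+6·6 = 48
M: 6·8 = 48 | 6·0+1·3+4·0+3·5+6·5 = 48
Z: 6·4 = 24 | 6·0+1·0+4·3+3·2+6·1 = 24
R: 6·5 = 30 | 6·0+1·0+4·0+3·8+6·1 = 30
gcd(6,6,1,4,3,6) = 1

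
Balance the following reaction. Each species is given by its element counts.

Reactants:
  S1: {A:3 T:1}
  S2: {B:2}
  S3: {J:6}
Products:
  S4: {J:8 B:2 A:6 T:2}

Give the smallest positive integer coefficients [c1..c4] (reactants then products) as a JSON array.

J: 6·0+3·0+4·6 = 24 | 3·8 = 24
B: 6·0+3·2+4·0 = 6 | 3·2 = 6
A: 6·3+3·0+4·0 = 18 | 3·6 = 18
T: 6·1+3·0+4·0 = 6 | 3·2 = 6
gcd(6,3,4,3) = 1

Coefficients: [6, 3, 4, 3]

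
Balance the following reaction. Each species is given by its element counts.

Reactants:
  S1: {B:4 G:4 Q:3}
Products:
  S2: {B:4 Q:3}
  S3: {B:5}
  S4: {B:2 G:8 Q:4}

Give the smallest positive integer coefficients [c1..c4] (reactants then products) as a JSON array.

Coefficients: [6, 2, 2, 3]

B: 6·4 = 24 | 2·4+2·5+3·2 = 24
G: 6·4 = 24 | 2·0+2·0+3·8 = 24
Q: 6·3 = 18 | 2·3+2·0+3·4 = 18
gcd(6,2,2,3) = 1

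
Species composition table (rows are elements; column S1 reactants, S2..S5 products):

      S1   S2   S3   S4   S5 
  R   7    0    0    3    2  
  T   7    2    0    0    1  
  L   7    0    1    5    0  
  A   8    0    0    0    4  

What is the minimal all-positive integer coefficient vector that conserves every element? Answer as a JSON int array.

Coefficients: [2, 5, 4, 2, 4]

R: 2·7 = 14 | 5·0+4·0+2·3+4·2 = 14
T: 2·7 = 14 | 5·2+4·0+2·0+4·1 = 14
L: 2·7 = 14 | 5·0+4·1+2·5+4·0 = 14
A: 2·8 = 16 | 5·0+4·0+2·0+4·4 = 16
gcd(2,5,4,2,4) = 1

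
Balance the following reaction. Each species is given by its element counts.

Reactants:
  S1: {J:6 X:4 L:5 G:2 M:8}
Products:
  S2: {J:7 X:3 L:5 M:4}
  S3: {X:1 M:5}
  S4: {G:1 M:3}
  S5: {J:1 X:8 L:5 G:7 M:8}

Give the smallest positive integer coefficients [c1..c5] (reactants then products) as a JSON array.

Coefficients: [6, 5, 1, 5, 1]

J: 6·6 = 36 | 5·7+1·0+5·0+1·1 = 36
X: 6·4 = 24 | 5·3+1·1+5·0+1·8 = 24
L: 6·5 = 30 | 5·5+1·0+5·0+1·5 = 30
G: 6·2 = 12 | 5·0+1·0+5·1+1·7 = 12
M: 6·8 = 48 | 5·4+1·5+5·3+1·8 = 48
gcd(6,5,1,5,1) = 1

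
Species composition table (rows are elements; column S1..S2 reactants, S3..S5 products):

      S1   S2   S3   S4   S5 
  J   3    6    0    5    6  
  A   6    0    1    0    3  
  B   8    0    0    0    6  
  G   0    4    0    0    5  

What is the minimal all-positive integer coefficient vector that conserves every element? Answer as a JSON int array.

J: 3·3+5·6 = 39 | 6·0+3·5+4·6 = 39
A: 3·6+5·0 = 18 | 6·1+3·0+4·3 = 18
B: 3·8+5·0 = 24 | 6·0+3·0+4·6 = 24
G: 3·0+5·4 = 20 | 6·0+3·0+4·5 = 20
gcd(3,5,6,3,4) = 1

Coefficients: [3, 5, 6, 3, 4]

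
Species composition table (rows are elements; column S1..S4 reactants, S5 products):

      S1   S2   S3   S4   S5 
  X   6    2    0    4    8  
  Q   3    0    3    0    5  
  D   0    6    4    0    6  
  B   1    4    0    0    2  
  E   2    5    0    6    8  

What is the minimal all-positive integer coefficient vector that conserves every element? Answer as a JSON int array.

X: 4·6+2·2+6·0+5·4 = 48 | 6·8 = 48
Q: 4·3+2·0+6·3+5·0 = 30 | 6·5 = 30
D: 4·0+2·6+6·4+5·0 = 36 | 6·6 = 36
B: 4·1+2·4+6·0+5·0 = 12 | 6·2 = 12
E: 4·2+2·5+6·0+5·6 = 48 | 6·8 = 48
gcd(4,2,6,5,6) = 1

Coefficients: [4, 2, 6, 5, 6]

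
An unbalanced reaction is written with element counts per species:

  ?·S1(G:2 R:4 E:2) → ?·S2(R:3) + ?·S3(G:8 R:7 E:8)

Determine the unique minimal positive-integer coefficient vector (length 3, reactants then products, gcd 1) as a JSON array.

G: 4·2 = 8 | 3·0+1·8 = 8
R: 4·4 = 16 | 3·3+1·7 = 16
E: 4·2 = 8 | 3·0+1·8 = 8
gcd(4,3,1) = 1

Coefficients: [4, 3, 1]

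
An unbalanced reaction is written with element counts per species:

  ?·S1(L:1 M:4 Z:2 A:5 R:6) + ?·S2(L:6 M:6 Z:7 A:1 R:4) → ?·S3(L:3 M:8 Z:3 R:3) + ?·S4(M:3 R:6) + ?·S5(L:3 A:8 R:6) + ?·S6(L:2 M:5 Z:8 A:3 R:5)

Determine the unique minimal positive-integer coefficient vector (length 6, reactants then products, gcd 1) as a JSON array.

Coefficients: [6, 3, 3, 1, 3, 3]

L: 6·1+3·6 = 24 | 3·3+1·0+3·3+3·2 = 24
M: 6·4+3·6 = 42 | 3·8+1·3+3·0+3·5 = 42
Z: 6·2+3·7 = 33 | 3·3+1·0+3·0+3·8 = 33
A: 6·5+3·1 = 33 | 3·0+1·0+3·8+3·3 = 33
R: 6·6+3·4 = 48 | 3·3+1·6+3·6+3·5 = 48
gcd(6,3,3,1,3,3) = 1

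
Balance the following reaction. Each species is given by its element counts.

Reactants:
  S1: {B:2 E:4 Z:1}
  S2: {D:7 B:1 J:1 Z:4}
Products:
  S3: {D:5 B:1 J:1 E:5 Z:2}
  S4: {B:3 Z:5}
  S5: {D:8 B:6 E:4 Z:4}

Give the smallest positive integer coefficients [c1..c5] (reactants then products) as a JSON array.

D: 6·0+4·7 = 28 | 4·5+2·0+1·8 = 28
B: 6·2+4·1 = 16 | 4·1+2·3+1·6 = 16
J: 6·0+4·1 = 4 | 4·1+2·0+1·0 = 4
E: 6·4+4·0 = 24 | 4·5+2·0+1·4 = 24
Z: 6·1+4·4 = 22 | 4·2+2·5+1·4 = 22
gcd(6,4,4,2,1) = 1

Coefficients: [6, 4, 4, 2, 1]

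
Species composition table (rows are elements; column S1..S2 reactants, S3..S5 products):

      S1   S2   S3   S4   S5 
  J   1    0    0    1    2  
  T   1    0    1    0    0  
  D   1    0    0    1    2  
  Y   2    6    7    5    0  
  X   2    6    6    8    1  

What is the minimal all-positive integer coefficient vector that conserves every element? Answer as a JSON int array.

Coefficients: [5, 5, 5, 1, 2]

J: 5·1+5·0 = 5 | 5·0+1·1+2·2 = 5
T: 5·1+5·0 = 5 | 5·1+1·0+2·0 = 5
D: 5·1+5·0 = 5 | 5·0+1·1+2·2 = 5
Y: 5·2+5·6 = 40 | 5·7+1·5+2·0 = 40
X: 5·2+5·6 = 40 | 5·6+1·8+2·1 = 40
gcd(5,5,5,1,2) = 1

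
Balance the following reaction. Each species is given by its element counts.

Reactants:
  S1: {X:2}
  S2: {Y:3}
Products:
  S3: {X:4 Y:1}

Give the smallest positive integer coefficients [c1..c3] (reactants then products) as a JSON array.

Coefficients: [6, 1, 3]

X: 6·2+1·0 = 12 | 3·4 = 12
Y: 6·0+1·3 = 3 | 3·1 = 3
gcd(6,1,3) = 1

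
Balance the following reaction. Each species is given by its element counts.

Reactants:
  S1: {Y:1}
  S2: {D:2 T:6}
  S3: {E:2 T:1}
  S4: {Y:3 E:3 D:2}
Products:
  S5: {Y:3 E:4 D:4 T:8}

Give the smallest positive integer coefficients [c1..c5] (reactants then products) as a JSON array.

Y: 3·1+6·0+4·0+4·3 = 15 | 5·3 = 15
E: 3·0+6·0+4·2+4·3 = 20 | 5·4 = 20
D: 3·0+6·2+4·0+4·2 = 20 | 5·4 = 20
T: 3·0+6·6+4·1+4·0 = 40 | 5·8 = 40
gcd(3,6,4,4,5) = 1

Coefficients: [3, 6, 4, 4, 5]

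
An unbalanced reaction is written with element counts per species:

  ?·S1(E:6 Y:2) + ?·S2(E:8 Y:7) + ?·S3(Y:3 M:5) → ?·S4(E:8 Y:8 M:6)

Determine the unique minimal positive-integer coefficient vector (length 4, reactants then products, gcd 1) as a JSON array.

Coefficients: [4, 2, 6, 5]

E: 4·6+2·8+6·0 = 40 | 5·8 = 40
Y: 4·2+2·7+6·3 = 40 | 5·8 = 40
M: 4·0+2·0+6·5 = 30 | 5·6 = 30
gcd(4,2,6,5) = 1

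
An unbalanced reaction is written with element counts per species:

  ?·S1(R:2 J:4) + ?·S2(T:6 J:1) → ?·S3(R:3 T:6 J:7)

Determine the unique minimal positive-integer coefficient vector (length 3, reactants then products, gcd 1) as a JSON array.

R: 3·2+2·0 = 6 | 2·3 = 6
T: 3·0+2·6 = 12 | 2·6 = 12
J: 3·4+2·1 = 14 | 2·7 = 14
gcd(3,2,2) = 1

Coefficients: [3, 2, 2]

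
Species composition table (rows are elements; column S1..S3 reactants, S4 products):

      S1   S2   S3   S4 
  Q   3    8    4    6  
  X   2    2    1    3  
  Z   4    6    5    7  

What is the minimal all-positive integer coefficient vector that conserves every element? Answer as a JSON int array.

Q: 6·3+1·8+1·4 = 30 | 5·6 = 30
X: 6·2+1·2+1·1 = 15 | 5·3 = 15
Z: 6·4+1·6+1·5 = 35 | 5·7 = 35
gcd(6,1,1,5) = 1

Coefficients: [6, 1, 1, 5]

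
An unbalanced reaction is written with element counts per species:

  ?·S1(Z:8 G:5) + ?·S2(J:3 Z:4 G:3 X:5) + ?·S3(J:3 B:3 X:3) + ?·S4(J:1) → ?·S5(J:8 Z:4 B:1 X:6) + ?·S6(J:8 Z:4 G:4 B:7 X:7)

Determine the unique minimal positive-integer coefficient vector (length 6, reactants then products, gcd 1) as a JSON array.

J: 1·0+1·3+5·3+6·1 = 24 | 1·8+2·8 = 24
Z: 1·8+1·4+5·0+6·0 = 12 | 1·4+2·4 = 12
G: 1·5+1·3+5·0+6·0 = 8 | 1·0+2·4 = 8
B: 1·0+1·0+5·3+6·0 = 15 | 1·1+2·7 = 15
X: 1·0+1·5+5·3+6·0 = 20 | 1·6+2·7 = 20
gcd(1,1,5,6,1,2) = 1

Coefficients: [1, 1, 5, 6, 1, 2]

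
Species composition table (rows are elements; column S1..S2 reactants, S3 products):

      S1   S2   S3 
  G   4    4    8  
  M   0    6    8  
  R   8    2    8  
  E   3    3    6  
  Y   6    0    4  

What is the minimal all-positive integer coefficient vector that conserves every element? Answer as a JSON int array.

Coefficients: [2, 4, 3]

G: 2·4+4·4 = 24 | 3·8 = 24
M: 2·0+4·6 = 24 | 3·8 = 24
R: 2·8+4·2 = 24 | 3·8 = 24
E: 2·3+4·3 = 18 | 3·6 = 18
Y: 2·6+4·0 = 12 | 3·4 = 12
gcd(2,4,3) = 1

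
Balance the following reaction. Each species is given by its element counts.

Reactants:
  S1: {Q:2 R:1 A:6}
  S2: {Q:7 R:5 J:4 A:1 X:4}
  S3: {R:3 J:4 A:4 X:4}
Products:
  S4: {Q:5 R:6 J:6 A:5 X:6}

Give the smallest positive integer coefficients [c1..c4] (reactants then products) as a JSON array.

Q: 1·2+4·7+5·0 = 30 | 6·5 = 30
R: 1·1+4·5+5·3 = 36 | 6·6 = 36
J: 1·0+4·4+5·4 = 36 | 6·6 = 36
A: 1·6+4·1+5·4 = 30 | 6·5 = 30
X: 1·0+4·4+5·4 = 36 | 6·6 = 36
gcd(1,4,5,6) = 1

Coefficients: [1, 4, 5, 6]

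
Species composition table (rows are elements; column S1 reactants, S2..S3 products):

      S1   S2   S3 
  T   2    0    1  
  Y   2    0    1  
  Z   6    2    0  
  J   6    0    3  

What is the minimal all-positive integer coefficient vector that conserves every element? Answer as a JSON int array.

Coefficients: [1, 3, 2]

T: 1·2 = 2 | 3·0+2·1 = 2
Y: 1·2 = 2 | 3·0+2·1 = 2
Z: 1·6 = 6 | 3·2+2·0 = 6
J: 1·6 = 6 | 3·0+2·3 = 6
gcd(1,3,2) = 1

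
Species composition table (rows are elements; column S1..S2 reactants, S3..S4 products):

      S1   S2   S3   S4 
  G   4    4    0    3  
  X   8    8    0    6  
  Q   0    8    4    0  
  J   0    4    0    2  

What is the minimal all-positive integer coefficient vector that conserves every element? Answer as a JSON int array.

G: 1·4+2·4 = 12 | 4·0+4·3 = 12
X: 1·8+2·8 = 24 | 4·0+4·6 = 24
Q: 1·0+2·8 = 16 | 4·4+4·0 = 16
J: 1·0+2·4 = 8 | 4·0+4·2 = 8
gcd(1,2,4,4) = 1

Coefficients: [1, 2, 4, 4]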